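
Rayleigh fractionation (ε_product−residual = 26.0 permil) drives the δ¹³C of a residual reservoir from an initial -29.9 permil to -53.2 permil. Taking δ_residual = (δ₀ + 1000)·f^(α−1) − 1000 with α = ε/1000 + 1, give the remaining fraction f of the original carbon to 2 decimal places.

0.39

α − 1 = ε/1000 = 0.0260
(δ_res + 1000)/(δ₀ + 1000) = (-53.2 + 1000)/(-29.9 + 1000) = 946.8/970.1 = 0.975982
f = 0.975982^(1/0.0260) = exp(ln(0.975982)/0.0260) = exp(-0.02431/0.0260)
f = exp(-0.9350) = 0.3926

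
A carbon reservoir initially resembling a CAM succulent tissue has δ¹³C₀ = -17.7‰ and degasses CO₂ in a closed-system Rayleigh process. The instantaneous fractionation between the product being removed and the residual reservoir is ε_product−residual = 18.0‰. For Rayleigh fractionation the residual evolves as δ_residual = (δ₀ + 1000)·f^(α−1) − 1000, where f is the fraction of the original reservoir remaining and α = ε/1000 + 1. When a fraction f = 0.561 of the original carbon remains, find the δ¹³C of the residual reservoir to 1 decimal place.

-27.9‰

Rayleigh residual: δ_res = (δ₀ + 1000)·f^(α−1) − 1000
α = ε/1000 + 1 = 1.01800, so α − 1 = 0.01800
f^(α−1) = 0.561^(0.01800) = 0.989649
δ_res = (-17.7 + 1000) × 0.989649 − 1000 = 972.133 − 1000 = -27.87‰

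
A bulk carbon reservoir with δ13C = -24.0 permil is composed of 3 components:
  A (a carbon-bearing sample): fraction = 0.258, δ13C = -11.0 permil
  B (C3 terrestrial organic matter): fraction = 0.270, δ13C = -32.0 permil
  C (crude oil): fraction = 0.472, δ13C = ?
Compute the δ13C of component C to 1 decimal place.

Isotope mass balance: δ_bulk = Σ fᵢ·δᵢ.
-24.0 = 0.258×(-11.0) + 0.270×(-32.0) + 0.472×δ_C
0.472·δ_C = -24.0 − (-11.478) = -12.522
δ_C = -12.522 / 0.472 = -26.53 permil

-26.5 permil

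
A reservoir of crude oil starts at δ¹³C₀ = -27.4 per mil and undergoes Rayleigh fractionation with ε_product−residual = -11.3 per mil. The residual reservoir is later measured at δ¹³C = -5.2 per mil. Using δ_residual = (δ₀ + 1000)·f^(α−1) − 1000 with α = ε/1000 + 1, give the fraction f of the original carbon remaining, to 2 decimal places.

α − 1 = ε/1000 = -0.0113
(δ_res + 1000)/(δ₀ + 1000) = (-5.2 + 1000)/(-27.4 + 1000) = 994.8/972.6 = 1.022825
f = 1.022825^(1/-0.0113) = exp(ln(1.022825)/-0.0113) = exp(0.02257/-0.0113)
f = exp(-1.9972) = 0.1357

0.14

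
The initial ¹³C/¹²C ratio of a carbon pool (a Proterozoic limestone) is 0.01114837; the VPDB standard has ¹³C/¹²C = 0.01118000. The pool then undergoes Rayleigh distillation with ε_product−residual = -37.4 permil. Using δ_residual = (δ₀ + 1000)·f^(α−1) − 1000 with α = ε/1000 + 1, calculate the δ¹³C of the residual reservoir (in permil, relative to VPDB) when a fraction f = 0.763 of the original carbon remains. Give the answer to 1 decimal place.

δ₀ = (0.01114837/0.01118000 − 1)×1000 = (0.997171 − 1)×1000 = -2.829 permil
α − 1 = ε/1000 = -0.0374
f^(α−1) = 0.763^(-0.0374) = 1.010168
δ_res = (-2.829 + 1000) × 1.010168 − 1000 = 1007.310 − 1000 = 7.31 permil

7.3 permil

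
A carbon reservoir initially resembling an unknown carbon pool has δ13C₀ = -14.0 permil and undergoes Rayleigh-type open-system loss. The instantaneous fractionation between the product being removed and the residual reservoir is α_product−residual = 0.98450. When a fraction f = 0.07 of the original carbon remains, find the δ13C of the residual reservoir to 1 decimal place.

27.5 permil

Rayleigh residual: δ_res = (δ₀ + 1000)·f^(α−1) − 1000
α − 1 = -0.01550
f^(α−1) = 0.07^(-0.01550) = 1.042080
δ_res = (-14.0 + 1000) × 1.042080 − 1000 = 1027.491 − 1000 = 27.49 permil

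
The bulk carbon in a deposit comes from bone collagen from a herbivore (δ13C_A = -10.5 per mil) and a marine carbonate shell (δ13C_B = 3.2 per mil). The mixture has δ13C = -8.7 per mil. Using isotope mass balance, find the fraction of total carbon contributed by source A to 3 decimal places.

0.869

δ_mix = f_A·δ_A + (1 − f_A)·δ_B  ⇒  f_A = (δ_mix − δ_B)/(δ_A − δ_B)
f_A = (-8.7 − (3.2)) / (-10.5 − (3.2))
f_A = -11.9 / -13.7 = 0.8686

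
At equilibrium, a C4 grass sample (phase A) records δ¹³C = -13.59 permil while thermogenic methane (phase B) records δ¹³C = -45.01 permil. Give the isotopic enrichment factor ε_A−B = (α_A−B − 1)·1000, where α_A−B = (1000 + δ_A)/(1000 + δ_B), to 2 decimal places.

32.90 permil

α_A−B = (1000 + -13.59) / (1000 + -45.01) = 986.41 / 954.99 = 1.032901
ε_A−B = (1.032901 − 1) × 1000 = 32.901 permil
(The approximation ε ≈ δ_A − δ_B would give 31.42 permil.)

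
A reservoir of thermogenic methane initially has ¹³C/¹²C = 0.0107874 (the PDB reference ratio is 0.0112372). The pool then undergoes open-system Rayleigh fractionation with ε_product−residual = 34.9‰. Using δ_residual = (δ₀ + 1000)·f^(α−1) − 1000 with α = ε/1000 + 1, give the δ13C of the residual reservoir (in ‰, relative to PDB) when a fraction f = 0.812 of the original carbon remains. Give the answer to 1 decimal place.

δ₀ = (0.0107874/0.0112372 − 1)×1000 = (0.959972 − 1)×1000 = -40.028‰
α − 1 = ε/1000 = 0.0349
f^(α−1) = 0.812^(0.0349) = 0.992758
δ_res = (-40.028 + 1000) × 0.992758 − 1000 = 953.020 − 1000 = -46.98‰

-47.0‰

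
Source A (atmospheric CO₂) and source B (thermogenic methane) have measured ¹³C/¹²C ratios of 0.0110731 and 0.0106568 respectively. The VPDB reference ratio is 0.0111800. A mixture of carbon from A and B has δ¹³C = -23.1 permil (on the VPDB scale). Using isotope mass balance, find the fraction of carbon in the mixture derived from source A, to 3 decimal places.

0.636

δ_A = (0.0110731/0.0111800 − 1)×1000 = (0.990438 − 1)×1000 = -9.562 permil
δ_B = (0.0106568/0.0111800 − 1)×1000 = (0.953202 − 1)×1000 = -46.798 permil
f_A = (δ_mix − δ_B)/(δ_A − δ_B) = (-23.1 − (-46.798))/(-9.562 − (-46.798))
f_A = 23.698 / 37.236 = 0.6364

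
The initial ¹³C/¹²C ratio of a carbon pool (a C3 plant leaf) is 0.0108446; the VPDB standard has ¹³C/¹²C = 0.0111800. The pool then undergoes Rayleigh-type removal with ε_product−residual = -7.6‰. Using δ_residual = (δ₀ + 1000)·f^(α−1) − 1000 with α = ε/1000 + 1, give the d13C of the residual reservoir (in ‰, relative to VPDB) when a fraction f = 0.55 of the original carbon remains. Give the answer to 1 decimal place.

δ₀ = (0.0108446/0.0111800 − 1)×1000 = (0.970000 − 1)×1000 = -30.000‰
α − 1 = ε/1000 = -0.0076
f^(α−1) = 0.55^(-0.0076) = 1.004554
δ_res = (-30.000 + 1000) × 1.004554 − 1000 = 974.417 − 1000 = -25.58‰

-25.6‰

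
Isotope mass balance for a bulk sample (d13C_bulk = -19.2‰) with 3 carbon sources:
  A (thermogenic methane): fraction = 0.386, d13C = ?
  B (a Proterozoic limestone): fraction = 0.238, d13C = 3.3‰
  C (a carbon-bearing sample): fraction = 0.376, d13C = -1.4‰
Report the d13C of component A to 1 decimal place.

Isotope mass balance: δ_bulk = Σ fᵢ·δᵢ.
-19.2 = 0.386×δ_A + 0.238×(3.3) + 0.376×(-1.4)
0.386·δ_A = -19.2 − (0.259) = -19.459
δ_A = -19.459 / 0.386 = -50.41‰

-50.4‰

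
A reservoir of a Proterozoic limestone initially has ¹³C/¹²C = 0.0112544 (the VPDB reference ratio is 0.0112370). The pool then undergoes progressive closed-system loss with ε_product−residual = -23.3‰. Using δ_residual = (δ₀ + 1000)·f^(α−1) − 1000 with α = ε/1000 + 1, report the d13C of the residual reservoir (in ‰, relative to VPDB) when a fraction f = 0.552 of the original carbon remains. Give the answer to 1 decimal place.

δ₀ = (0.0112544/0.0112370 − 1)×1000 = (1.001548 − 1)×1000 = 1.548‰
α − 1 = ε/1000 = -0.0233
f^(α−1) = 0.552^(-0.0233) = 1.013941
δ_res = (1.548 + 1000) × 1.013941 − 1000 = 1015.511 − 1000 = 15.51‰

15.5‰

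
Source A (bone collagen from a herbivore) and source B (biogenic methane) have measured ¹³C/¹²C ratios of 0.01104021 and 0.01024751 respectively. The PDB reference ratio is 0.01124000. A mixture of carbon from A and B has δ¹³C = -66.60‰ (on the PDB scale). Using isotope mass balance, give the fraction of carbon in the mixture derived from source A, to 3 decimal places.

δ_A = (0.01104021/0.01124000 − 1)×1000 = (0.982225 − 1)×1000 = -17.775‰
δ_B = (0.01024751/0.01124000 − 1)×1000 = (0.911700 − 1)×1000 = -88.300‰
f_A = (δ_mix − δ_B)/(δ_A − δ_B) = (-66.60 − (-88.300))/(-17.775 − (-88.300))
f_A = 21.700 / 70.525 = 0.3077

0.308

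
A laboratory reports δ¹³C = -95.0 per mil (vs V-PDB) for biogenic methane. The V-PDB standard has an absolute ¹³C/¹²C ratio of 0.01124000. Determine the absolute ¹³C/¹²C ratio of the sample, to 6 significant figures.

R_sample = R_standard × (δ¹³C/1000 + 1)
R_sample = 0.01124000 × (-95.0/1000 + 1) = 0.01124000 × 0.905000
R_sample = 0.0101722

0.0101722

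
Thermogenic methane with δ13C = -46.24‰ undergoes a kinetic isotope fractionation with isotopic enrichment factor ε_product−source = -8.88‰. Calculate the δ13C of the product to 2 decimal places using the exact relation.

-54.71‰

To first order, δ_product ≈ δ_source + ε = -55.12‰.
Exactly, δ_product = (δ_source + 1000)·(ε/1000 + 1) − 1000.
δ_product = (-46.24 + 1000) × (-8.88/1000 + 1) − 1000
δ_product = -54.709‰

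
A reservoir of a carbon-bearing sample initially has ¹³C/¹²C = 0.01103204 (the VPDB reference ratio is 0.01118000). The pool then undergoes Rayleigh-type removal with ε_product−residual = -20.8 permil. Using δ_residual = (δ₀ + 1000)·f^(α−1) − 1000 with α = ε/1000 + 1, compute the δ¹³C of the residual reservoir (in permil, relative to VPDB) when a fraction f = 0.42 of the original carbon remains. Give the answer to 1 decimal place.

4.7 permil

δ₀ = (0.01103204/0.01118000 − 1)×1000 = (0.986766 − 1)×1000 = -13.234 permil
α − 1 = ε/1000 = -0.0208
f^(α−1) = 0.42^(-0.0208) = 1.018208
δ_res = (-13.234 + 1000) × 1.018208 − 1000 = 1004.732 − 1000 = 4.73 permil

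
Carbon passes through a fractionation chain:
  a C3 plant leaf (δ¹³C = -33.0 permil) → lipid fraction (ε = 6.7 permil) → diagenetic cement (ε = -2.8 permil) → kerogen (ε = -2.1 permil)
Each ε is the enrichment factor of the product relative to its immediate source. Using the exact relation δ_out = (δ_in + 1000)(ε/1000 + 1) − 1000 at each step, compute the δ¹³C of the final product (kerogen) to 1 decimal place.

step 1: δ = (-33.00 + 1000)·(6.7/1000 + 1) − 1000 = -26.52 permil
step 2: δ = (-26.52 + 1000)·(-2.8/1000 + 1) − 1000 = -29.25 permil
step 3: δ = (-29.25 + 1000)·(-2.1/1000 + 1) − 1000 = -31.29 permil

-31.3 permil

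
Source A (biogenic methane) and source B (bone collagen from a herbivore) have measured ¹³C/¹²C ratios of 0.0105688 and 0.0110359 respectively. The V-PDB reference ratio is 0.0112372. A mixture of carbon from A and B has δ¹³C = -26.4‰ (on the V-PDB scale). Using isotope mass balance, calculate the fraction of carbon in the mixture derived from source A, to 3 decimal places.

δ_A = (0.0105688/0.0112372 − 1)×1000 = (0.940519 − 1)×1000 = -59.481‰
δ_B = (0.0110359/0.0112372 − 1)×1000 = (0.982086 − 1)×1000 = -17.914‰
f_A = (δ_mix − δ_B)/(δ_A − δ_B) = (-26.4 − (-17.914))/(-59.481 − (-17.914))
f_A = -8.486 / -41.567 = 0.2042

0.204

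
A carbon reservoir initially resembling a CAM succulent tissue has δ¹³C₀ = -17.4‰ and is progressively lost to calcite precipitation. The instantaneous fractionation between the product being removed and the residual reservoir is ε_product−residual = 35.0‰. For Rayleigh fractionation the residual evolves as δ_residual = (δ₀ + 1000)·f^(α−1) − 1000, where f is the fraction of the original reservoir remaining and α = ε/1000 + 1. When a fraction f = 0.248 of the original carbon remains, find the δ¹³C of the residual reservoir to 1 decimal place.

Rayleigh residual: δ_res = (δ₀ + 1000)·f^(α−1) − 1000
α = ε/1000 + 1 = 1.03500, so α − 1 = 0.03500
f^(α−1) = 0.248^(0.03500) = 0.952370
δ_res = (-17.4 + 1000) × 0.952370 − 1000 = 935.799 − 1000 = -64.20‰

-64.2‰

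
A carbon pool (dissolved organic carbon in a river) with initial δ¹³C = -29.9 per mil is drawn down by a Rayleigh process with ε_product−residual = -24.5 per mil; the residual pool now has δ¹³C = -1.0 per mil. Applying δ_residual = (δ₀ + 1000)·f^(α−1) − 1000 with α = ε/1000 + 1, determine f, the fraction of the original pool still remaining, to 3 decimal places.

α − 1 = ε/1000 = -0.0245
(δ_res + 1000)/(δ₀ + 1000) = (-1.0 + 1000)/(-29.9 + 1000) = 999.0/970.1 = 1.029791
f = 1.029791^(1/-0.0245) = exp(ln(1.029791)/-0.0245) = exp(0.02936/-0.0245)
f = exp(-1.1982) = 0.3017

0.302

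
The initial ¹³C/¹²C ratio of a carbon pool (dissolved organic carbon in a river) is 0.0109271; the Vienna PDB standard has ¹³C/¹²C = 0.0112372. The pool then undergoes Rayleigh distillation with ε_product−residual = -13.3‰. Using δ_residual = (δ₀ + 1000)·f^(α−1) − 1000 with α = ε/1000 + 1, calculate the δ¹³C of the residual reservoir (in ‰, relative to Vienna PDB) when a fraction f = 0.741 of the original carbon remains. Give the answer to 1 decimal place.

-23.7‰

δ₀ = (0.0109271/0.0112372 − 1)×1000 = (0.972404 − 1)×1000 = -27.596‰
α − 1 = ε/1000 = -0.0133
f^(α−1) = 0.741^(-0.0133) = 1.003995
δ_res = (-27.596 + 1000) × 1.003995 − 1000 = 976.289 − 1000 = -23.71‰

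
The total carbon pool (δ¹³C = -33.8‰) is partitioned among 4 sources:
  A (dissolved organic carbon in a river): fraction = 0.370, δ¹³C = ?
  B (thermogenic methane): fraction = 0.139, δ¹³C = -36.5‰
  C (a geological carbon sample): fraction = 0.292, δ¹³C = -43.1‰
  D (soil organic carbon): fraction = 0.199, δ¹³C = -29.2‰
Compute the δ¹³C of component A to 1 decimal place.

-27.9‰

Isotope mass balance: δ_bulk = Σ fᵢ·δᵢ.
-33.8 = 0.370×δ_A + 0.139×(-36.5) + 0.292×(-43.1) + 0.199×(-29.2)
0.370·δ_A = -33.8 − (-23.470) = -10.330
δ_A = -10.330 / 0.370 = -27.92‰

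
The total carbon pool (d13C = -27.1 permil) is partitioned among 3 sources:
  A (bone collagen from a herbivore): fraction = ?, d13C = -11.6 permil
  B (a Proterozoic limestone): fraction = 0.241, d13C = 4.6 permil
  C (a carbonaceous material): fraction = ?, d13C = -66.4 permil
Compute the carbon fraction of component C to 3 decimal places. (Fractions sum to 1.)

Let f_C and f_A be the unknown fractions; fractions sum to 1 so f_C + f_A = 0.759.
Mass balance: Σ fᵢ·δᵢ = δ_bulk ⇒ f_C·(-66.4) + f_A·(-11.6) = -27.1 − (1.109) = -28.209
Substitute f_A = 0.759 − f_C:
f_C·(-66.4 − -11.6) = -28.209 − 0.759×(-11.6) = -19.404
f_C = -19.404 / -54.8 = 0.3541

0.354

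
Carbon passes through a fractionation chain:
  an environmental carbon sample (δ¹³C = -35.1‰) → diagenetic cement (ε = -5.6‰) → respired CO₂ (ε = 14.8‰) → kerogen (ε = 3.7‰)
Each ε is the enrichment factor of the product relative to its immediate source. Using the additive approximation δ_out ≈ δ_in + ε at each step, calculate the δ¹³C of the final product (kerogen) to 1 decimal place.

step 1: δ ≈ -35.1 + (-5.6) = -40.7‰
step 2: δ ≈ -40.7 + (14.8) = -25.9‰
step 3: δ ≈ -25.9 + (3.7) = -22.2‰

-22.2‰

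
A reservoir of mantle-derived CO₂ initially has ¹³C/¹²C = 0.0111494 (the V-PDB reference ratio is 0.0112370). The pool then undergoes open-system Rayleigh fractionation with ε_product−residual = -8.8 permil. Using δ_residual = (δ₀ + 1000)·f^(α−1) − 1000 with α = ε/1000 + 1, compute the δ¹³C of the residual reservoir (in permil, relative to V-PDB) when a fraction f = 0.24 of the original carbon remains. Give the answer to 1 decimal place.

δ₀ = (0.0111494/0.0112370 − 1)×1000 = (0.992204 − 1)×1000 = -7.796 permil
α − 1 = ε/1000 = -0.0088
f^(α−1) = 0.24^(-0.0088) = 1.012638
δ_res = (-7.796 + 1000) × 1.012638 − 1000 = 1004.744 − 1000 = 4.74 permil

4.7 permil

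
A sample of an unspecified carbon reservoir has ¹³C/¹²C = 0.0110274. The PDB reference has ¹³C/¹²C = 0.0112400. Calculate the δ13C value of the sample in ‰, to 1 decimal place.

δ13C = (R_sample / R_standard − 1) × 1000
R_sample / R_standard = 0.0110274 / 0.0112400 = 0.981085
δ13C = (0.981085 − 1) × 1000 = -18.91‰

-18.9‰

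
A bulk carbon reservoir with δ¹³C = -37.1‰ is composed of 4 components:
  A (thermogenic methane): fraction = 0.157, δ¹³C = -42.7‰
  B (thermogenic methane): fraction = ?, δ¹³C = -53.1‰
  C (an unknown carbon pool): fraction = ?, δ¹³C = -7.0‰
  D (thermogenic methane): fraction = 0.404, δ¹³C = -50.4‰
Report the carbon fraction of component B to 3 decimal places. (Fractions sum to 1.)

0.151

Let f_B and f_C be the unknown fractions; fractions sum to 1 so f_B + f_C = 0.439.
Mass balance: Σ fᵢ·δᵢ = δ_bulk ⇒ f_B·(-53.1) + f_C·(-7.0) = -37.1 − (-27.066) = -10.035
Substitute f_C = 0.439 − f_B:
f_B·(-53.1 − -7.0) = -10.035 − 0.439×(-7.0) = -6.962
f_B = -6.962 / -46.1 = 0.1510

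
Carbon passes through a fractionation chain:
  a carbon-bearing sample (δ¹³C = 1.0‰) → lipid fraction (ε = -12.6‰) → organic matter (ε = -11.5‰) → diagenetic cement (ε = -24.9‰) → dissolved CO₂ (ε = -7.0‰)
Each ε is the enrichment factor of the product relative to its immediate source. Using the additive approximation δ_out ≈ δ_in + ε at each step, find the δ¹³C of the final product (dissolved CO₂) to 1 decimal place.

step 1: δ ≈ 1.0 + (-12.6) = -11.6‰
step 2: δ ≈ -11.6 + (-11.5) = -23.1‰
step 3: δ ≈ -23.1 + (-24.9) = -48.0‰
step 4: δ ≈ -48.0 + (-7.0) = -55.0‰

-55.0‰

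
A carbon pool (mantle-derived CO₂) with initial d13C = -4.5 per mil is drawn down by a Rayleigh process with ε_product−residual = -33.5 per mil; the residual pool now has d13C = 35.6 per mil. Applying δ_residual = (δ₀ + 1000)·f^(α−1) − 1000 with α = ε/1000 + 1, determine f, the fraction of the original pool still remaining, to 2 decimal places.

α − 1 = ε/1000 = -0.0335
(δ_res + 1000)/(δ₀ + 1000) = (35.6 + 1000)/(-4.5 + 1000) = 1035.6/995.5 = 1.040281
f = 1.040281^(1/-0.0335) = exp(ln(1.040281)/-0.0335) = exp(0.03949/-0.0335)
f = exp(-1.1788) = 0.3076

0.31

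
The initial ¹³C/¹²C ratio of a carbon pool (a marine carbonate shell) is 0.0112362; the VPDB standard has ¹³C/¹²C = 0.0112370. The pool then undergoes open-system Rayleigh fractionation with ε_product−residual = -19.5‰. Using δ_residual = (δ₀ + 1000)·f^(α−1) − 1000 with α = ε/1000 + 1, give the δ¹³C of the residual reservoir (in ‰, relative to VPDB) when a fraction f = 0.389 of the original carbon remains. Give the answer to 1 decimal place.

18.5‰

δ₀ = (0.0112362/0.0112370 − 1)×1000 = (0.999929 − 1)×1000 = -0.071‰
α − 1 = ε/1000 = -0.0195
f^(α−1) = 0.389^(-0.0195) = 1.018582
δ_res = (-0.071 + 1000) × 1.018582 − 1000 = 1018.509 − 1000 = 18.51‰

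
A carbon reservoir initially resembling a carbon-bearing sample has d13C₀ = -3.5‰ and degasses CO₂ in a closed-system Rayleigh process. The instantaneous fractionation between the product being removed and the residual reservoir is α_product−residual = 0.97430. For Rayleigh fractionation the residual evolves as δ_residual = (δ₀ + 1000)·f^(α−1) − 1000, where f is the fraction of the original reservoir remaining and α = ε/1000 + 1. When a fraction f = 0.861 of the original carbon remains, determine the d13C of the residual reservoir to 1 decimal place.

0.3‰

Rayleigh residual: δ_res = (δ₀ + 1000)·f^(α−1) − 1000
α − 1 = -0.02570
f^(α−1) = 0.861^(-0.02570) = 1.003854
δ_res = (-3.5 + 1000) × 1.003854 − 1000 = 1000.340 − 1000 = 0.34‰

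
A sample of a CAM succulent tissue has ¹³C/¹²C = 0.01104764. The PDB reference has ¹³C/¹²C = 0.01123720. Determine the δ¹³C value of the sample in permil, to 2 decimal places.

-16.87 permil

δ¹³C = (R_sample / R_standard − 1) × 1000
R_sample / R_standard = 0.01104764 / 0.01123720 = 0.983131
δ¹³C = (0.983131 − 1) × 1000 = -16.869 permil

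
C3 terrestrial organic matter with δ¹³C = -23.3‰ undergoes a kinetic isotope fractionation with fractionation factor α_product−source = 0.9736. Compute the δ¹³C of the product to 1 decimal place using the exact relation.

δ_product = (δ_source + 1000)·α − 1000
δ_product = (-23.3 + 1000) × 0.9736 − 1000
δ_product = 950.915 − 1000 = -49.08‰

-49.1‰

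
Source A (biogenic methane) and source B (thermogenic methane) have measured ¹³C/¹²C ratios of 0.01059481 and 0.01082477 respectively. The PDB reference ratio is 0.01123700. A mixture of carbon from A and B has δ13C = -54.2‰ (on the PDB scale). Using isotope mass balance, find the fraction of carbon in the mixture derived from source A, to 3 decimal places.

δ_A = (0.01059481/0.01123700 − 1)×1000 = (0.942850 − 1)×1000 = -57.150‰
δ_B = (0.01082477/0.01123700 − 1)×1000 = (0.963315 − 1)×1000 = -36.685‰
f_A = (δ_mix − δ_B)/(δ_A − δ_B) = (-54.2 − (-36.685))/(-57.150 − (-36.685))
f_A = -17.515 / -20.465 = 0.8559

0.856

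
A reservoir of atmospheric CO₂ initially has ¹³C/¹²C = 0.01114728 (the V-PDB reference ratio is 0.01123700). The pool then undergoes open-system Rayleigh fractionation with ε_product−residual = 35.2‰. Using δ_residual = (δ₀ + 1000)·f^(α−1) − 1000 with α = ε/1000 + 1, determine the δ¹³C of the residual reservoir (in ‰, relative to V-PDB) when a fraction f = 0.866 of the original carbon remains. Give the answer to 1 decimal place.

δ₀ = (0.01114728/0.01123700 − 1)×1000 = (0.992016 − 1)×1000 = -7.984‰
α − 1 = ε/1000 = 0.0352
f^(α−1) = 0.866^(0.0352) = 0.994949
δ_res = (-7.984 + 1000) × 0.994949 − 1000 = 987.005 − 1000 = -13.00‰

-13.0‰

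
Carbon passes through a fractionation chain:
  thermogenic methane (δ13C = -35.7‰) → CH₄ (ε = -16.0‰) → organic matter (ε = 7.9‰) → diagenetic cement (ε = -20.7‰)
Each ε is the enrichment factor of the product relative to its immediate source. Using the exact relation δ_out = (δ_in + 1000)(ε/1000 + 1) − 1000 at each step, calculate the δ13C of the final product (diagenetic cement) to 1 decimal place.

step 1: δ = (-35.70 + 1000)·(-16.0/1000 + 1) − 1000 = -51.13‰
step 2: δ = (-51.13 + 1000)·(7.9/1000 + 1) − 1000 = -43.63‰
step 3: δ = (-43.63 + 1000)·(-20.7/1000 + 1) − 1000 = -63.43‰

-63.4‰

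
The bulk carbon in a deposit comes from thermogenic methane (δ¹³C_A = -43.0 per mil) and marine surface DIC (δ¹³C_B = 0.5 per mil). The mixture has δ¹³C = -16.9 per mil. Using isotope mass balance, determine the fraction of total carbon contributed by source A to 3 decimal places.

δ_mix = f_A·δ_A + (1 − f_A)·δ_B  ⇒  f_A = (δ_mix − δ_B)/(δ_A − δ_B)
f_A = (-16.9 − (0.5)) / (-43.0 − (0.5))
f_A = -17.4 / -43.5 = 0.4000

0.400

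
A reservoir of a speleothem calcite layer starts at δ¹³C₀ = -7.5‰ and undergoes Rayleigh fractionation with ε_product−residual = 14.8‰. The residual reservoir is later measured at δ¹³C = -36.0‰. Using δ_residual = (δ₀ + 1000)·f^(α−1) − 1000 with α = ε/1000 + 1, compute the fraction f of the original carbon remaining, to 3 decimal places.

α − 1 = ε/1000 = 0.0148
(δ_res + 1000)/(δ₀ + 1000) = (-36.0 + 1000)/(-7.5 + 1000) = 964.0/992.5 = 0.971285
f = 0.971285^(1/0.0148) = exp(ln(0.971285)/0.0148) = exp(-0.02914/0.0148)
f = exp(-1.9686) = 0.1396

0.140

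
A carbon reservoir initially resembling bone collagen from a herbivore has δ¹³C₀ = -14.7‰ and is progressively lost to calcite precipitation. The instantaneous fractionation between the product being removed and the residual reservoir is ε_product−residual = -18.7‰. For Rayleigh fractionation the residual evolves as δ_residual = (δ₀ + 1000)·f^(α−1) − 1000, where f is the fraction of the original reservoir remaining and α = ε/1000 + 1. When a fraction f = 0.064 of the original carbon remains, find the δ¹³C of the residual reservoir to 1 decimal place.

Rayleigh residual: δ_res = (δ₀ + 1000)·f^(α−1) − 1000
α = ε/1000 + 1 = 0.98130, so α − 1 = -0.01870
f^(α−1) = 0.064^(-0.01870) = 1.052748
δ_res = (-14.7 + 1000) × 1.052748 − 1000 = 1037.273 − 1000 = 37.27‰

37.3‰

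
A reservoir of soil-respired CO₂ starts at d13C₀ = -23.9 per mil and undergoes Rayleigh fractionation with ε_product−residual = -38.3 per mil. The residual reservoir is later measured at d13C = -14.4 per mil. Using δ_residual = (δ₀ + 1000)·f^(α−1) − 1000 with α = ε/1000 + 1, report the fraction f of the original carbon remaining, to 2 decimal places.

0.78

α − 1 = ε/1000 = -0.0383
(δ_res + 1000)/(δ₀ + 1000) = (-14.4 + 1000)/(-23.9 + 1000) = 985.6/976.1 = 1.009733
f = 1.009733^(1/-0.0383) = exp(ln(1.009733)/-0.0383) = exp(0.00969/-0.0383)
f = exp(-0.2529) = 0.7766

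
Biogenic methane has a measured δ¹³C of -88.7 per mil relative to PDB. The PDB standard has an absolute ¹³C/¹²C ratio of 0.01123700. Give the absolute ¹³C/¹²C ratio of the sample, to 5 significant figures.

R_sample = R_standard × (δ¹³C/1000 + 1)
R_sample = 0.01123700 × (-88.7/1000 + 1) = 0.01123700 × 0.911300
R_sample = 0.0102403

0.010240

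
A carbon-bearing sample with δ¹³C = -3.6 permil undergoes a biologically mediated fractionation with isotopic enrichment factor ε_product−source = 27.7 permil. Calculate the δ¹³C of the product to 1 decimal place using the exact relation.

To first order, δ_product ≈ δ_source + ε = 24.1 permil.
Exactly, δ_product = (δ_source + 1000)·(ε/1000 + 1) − 1000.
δ_product = (-3.6 + 1000) × (27.7/1000 + 1) − 1000
δ_product = 24.00 permil

24.0 permil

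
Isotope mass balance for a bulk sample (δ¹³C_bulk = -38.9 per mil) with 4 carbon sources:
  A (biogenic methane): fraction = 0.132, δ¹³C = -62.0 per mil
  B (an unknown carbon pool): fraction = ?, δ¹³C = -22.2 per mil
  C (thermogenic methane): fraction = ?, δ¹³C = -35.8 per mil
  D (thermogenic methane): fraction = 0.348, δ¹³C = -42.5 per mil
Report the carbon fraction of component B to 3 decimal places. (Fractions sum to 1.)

Let f_B and f_C be the unknown fractions; fractions sum to 1 so f_B + f_C = 0.520.
Mass balance: Σ fᵢ·δᵢ = δ_bulk ⇒ f_B·(-22.2) + f_C·(-35.8) = -38.9 − (-22.974) = -15.926
Substitute f_C = 0.520 − f_B:
f_B·(-22.2 − -35.8) = -15.926 − 0.520×(-35.8) = 2.690
f_B = 2.690 / 13.6 = 0.1978

0.198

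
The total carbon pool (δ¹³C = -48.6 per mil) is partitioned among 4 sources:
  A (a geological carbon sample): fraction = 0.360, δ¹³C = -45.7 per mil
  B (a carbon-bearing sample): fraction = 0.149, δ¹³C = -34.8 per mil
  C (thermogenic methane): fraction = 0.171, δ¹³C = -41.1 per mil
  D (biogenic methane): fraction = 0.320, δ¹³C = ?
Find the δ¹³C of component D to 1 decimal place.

Isotope mass balance: δ_bulk = Σ fᵢ·δᵢ.
-48.6 = 0.360×(-45.7) + 0.149×(-34.8) + 0.171×(-41.1) + 0.320×δ_D
0.320·δ_D = -48.6 − (-28.665) = -19.935
δ_D = -19.935 / 0.320 = -62.30 per mil

-62.3 per mil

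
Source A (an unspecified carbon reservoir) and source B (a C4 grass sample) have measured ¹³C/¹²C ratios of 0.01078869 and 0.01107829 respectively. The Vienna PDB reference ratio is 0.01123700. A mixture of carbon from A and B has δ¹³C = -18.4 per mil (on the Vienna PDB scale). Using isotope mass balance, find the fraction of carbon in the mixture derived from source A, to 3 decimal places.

δ_A = (0.01078869/0.01123700 − 1)×1000 = (0.960104 − 1)×1000 = -39.896 per mil
δ_B = (0.01107829/0.01123700 − 1)×1000 = (0.985876 − 1)×1000 = -14.124 per mil
f_A = (δ_mix − δ_B)/(δ_A − δ_B) = (-18.4 − (-14.124))/(-39.896 − (-14.124))
f_A = -4.276 / -25.772 = 0.1659

0.166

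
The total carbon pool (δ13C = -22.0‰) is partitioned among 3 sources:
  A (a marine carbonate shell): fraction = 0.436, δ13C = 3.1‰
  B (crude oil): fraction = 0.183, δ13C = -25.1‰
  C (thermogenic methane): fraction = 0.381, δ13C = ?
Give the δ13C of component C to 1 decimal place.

Isotope mass balance: δ_bulk = Σ fᵢ·δᵢ.
-22.0 = 0.436×(3.1) + 0.183×(-25.1) + 0.381×δ_C
0.381·δ_C = -22.0 − (-3.242) = -18.758
δ_C = -18.758 / 0.381 = -49.23‰

-49.2‰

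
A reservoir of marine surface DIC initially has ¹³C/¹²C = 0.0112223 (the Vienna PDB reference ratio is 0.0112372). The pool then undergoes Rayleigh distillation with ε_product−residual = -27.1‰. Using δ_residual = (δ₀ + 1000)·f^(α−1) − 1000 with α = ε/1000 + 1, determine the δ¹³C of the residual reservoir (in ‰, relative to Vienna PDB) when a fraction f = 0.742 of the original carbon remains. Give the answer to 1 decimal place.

6.8‰

δ₀ = (0.0112223/0.0112372 − 1)×1000 = (0.998674 − 1)×1000 = -1.326‰
α − 1 = ε/1000 = -0.0271
f^(α−1) = 0.742^(-0.0271) = 1.008120
δ_res = (-1.326 + 1000) × 1.008120 − 1000 = 1006.783 − 1000 = 6.78‰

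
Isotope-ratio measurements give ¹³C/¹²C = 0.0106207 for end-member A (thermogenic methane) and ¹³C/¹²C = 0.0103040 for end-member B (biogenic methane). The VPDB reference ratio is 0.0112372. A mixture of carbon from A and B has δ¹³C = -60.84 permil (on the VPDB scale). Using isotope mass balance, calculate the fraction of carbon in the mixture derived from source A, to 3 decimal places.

δ_A = (0.0106207/0.0112372 − 1)×1000 = (0.945138 − 1)×1000 = -54.862 permil
δ_B = (0.0103040/0.0112372 − 1)×1000 = (0.916954 − 1)×1000 = -83.046 permil
f_A = (δ_mix − δ_B)/(δ_A − δ_B) = (-60.84 − (-83.046))/(-54.862 − (-83.046))
f_A = 22.206 / 28.183 = 0.7879

0.788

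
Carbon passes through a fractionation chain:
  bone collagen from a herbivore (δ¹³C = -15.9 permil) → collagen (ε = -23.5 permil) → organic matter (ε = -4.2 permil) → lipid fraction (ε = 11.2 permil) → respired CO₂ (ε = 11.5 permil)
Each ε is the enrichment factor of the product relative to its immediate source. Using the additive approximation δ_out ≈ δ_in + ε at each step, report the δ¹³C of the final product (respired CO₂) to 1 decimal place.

step 1: δ ≈ -15.9 + (-23.5) = -39.4 permil
step 2: δ ≈ -39.4 + (-4.2) = -43.6 permil
step 3: δ ≈ -43.6 + (11.2) = -32.4 permil
step 4: δ ≈ -32.4 + (11.5) = -20.9 permil

-20.9 permil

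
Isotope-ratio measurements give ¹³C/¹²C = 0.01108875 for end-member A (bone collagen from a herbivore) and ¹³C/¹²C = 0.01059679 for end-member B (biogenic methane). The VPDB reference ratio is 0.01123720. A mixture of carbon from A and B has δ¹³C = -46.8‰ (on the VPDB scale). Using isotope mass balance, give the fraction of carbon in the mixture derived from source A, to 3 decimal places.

δ_A = (0.01108875/0.01123720 − 1)×1000 = (0.986789 − 1)×1000 = -13.211‰
δ_B = (0.01059679/0.01123720 − 1)×1000 = (0.943010 − 1)×1000 = -56.990‰
f_A = (δ_mix − δ_B)/(δ_A − δ_B) = (-46.8 − (-56.990))/(-13.211 − (-56.990))
f_A = 10.190 / 43.780 = 0.2328

0.233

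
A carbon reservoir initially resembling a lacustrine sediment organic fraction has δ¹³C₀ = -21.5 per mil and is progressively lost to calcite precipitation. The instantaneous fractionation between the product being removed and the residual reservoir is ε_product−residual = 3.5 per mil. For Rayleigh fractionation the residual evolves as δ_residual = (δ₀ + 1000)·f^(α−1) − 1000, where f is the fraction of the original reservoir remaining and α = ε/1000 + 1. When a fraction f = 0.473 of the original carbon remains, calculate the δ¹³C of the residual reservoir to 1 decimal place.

Rayleigh residual: δ_res = (δ₀ + 1000)·f^(α−1) − 1000
α = ε/1000 + 1 = 1.00350, so α − 1 = 0.00350
f^(α−1) = 0.473^(0.00350) = 0.997383
δ_res = (-21.5 + 1000) × 0.997383 − 1000 = 975.939 − 1000 = -24.06 per mil

-24.1 per mil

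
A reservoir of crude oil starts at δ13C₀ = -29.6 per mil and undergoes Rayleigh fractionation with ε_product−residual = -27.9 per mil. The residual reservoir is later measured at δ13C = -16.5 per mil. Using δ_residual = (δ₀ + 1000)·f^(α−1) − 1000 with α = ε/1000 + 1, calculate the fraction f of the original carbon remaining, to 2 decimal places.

α − 1 = ε/1000 = -0.0279
(δ_res + 1000)/(δ₀ + 1000) = (-16.5 + 1000)/(-29.6 + 1000) = 983.5/970.4 = 1.013500
f = 1.013500^(1/-0.0279) = exp(ln(1.013500)/-0.0279) = exp(0.01341/-0.0279)
f = exp(-0.4806) = 0.6184

0.62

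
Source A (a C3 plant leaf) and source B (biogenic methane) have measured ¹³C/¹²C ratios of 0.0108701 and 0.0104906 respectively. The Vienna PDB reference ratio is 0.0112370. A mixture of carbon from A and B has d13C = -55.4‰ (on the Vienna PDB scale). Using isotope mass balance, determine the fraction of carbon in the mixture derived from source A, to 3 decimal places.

0.326

δ_A = (0.0108701/0.0112370 − 1)×1000 = (0.967349 − 1)×1000 = -32.651‰
δ_B = (0.0104906/0.0112370 − 1)×1000 = (0.933577 − 1)×1000 = -66.423‰
f_A = (δ_mix − δ_B)/(δ_A − δ_B) = (-55.4 − (-66.423))/(-32.651 − (-66.423))
f_A = 11.023 / 33.772 = 0.3264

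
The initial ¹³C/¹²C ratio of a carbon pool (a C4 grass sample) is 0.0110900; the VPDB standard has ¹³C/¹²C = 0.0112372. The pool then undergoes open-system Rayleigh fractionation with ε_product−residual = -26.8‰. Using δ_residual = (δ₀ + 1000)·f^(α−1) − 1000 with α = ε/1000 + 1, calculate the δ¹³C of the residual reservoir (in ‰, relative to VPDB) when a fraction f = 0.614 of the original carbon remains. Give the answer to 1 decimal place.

δ₀ = (0.0110900/0.0112372 − 1)×1000 = (0.986901 − 1)×1000 = -13.099‰
α − 1 = ε/1000 = -0.0268
f^(α−1) = 0.614^(-0.0268) = 1.013158
δ_res = (-13.099 + 1000) × 1.013158 − 1000 = 999.886 − 1000 = -0.11‰

-0.1‰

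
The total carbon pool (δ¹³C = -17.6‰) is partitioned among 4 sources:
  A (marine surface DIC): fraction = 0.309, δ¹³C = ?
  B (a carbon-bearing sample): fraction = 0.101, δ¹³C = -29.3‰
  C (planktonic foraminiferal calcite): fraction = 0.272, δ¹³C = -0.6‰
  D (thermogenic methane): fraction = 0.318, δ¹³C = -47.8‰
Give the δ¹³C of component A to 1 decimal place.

2.3‰

Isotope mass balance: δ_bulk = Σ fᵢ·δᵢ.
-17.6 = 0.309×δ_A + 0.101×(-29.3) + 0.272×(-0.6) + 0.318×(-47.8)
0.309·δ_A = -17.6 − (-18.323) = 0.723
δ_A = 0.723 / 0.309 = 2.34‰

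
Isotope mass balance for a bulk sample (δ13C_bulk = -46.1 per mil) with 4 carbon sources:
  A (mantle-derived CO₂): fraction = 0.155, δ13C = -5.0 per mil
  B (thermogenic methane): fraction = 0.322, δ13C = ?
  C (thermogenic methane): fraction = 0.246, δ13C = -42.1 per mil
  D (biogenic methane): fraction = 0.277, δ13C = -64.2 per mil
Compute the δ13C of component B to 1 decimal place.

Isotope mass balance: δ_bulk = Σ fᵢ·δᵢ.
-46.1 = 0.155×(-5.0) + 0.322×δ_B + 0.246×(-42.1) + 0.277×(-64.2)
0.322·δ_B = -46.1 − (-28.915) = -17.185
δ_B = -17.185 / 0.322 = -53.37 per mil

-53.4 per mil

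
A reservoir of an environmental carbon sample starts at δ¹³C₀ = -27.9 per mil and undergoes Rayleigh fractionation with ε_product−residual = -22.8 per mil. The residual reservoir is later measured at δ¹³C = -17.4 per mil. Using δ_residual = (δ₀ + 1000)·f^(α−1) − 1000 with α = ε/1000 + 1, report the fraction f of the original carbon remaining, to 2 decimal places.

α − 1 = ε/1000 = -0.0228
(δ_res + 1000)/(δ₀ + 1000) = (-17.4 + 1000)/(-27.9 + 1000) = 982.6/972.1 = 1.010801
f = 1.010801^(1/-0.0228) = exp(ln(1.010801)/-0.0228) = exp(0.01074/-0.0228)
f = exp(-0.4712) = 0.6243

0.62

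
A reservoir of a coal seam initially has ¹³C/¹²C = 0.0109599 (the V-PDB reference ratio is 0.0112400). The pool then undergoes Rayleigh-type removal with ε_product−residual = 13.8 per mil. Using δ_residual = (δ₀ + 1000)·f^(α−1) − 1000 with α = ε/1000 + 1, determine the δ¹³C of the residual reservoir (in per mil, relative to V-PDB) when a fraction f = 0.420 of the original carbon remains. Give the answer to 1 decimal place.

δ₀ = (0.0109599/0.0112400 − 1)×1000 = (0.975080 − 1)×1000 = -24.920 per mil
α − 1 = ε/1000 = 0.0138
f^(α−1) = 0.420^(0.0138) = 0.988100
δ_res = (-24.920 + 1000) × 0.988100 − 1000 = 963.476 − 1000 = -36.52 per mil

-36.5 per mil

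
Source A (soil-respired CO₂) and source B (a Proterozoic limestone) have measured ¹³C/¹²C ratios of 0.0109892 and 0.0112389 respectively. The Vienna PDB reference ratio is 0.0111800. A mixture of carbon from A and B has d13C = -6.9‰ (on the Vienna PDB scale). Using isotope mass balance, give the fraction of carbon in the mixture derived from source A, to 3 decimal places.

0.545

δ_A = (0.0109892/0.0111800 − 1)×1000 = (0.982934 − 1)×1000 = -17.066‰
δ_B = (0.0112389/0.0111800 − 1)×1000 = (1.005268 − 1)×1000 = 5.268‰
f_A = (δ_mix − δ_B)/(δ_A − δ_B) = (-6.9 − (5.268))/(-17.066 − (5.268))
f_A = -12.168 / -22.335 = 0.5448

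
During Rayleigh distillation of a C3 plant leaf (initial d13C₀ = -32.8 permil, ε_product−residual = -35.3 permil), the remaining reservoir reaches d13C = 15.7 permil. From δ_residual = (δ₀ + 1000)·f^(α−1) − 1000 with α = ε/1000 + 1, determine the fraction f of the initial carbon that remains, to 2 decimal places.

α − 1 = ε/1000 = -0.0353
(δ_res + 1000)/(δ₀ + 1000) = (15.7 + 1000)/(-32.8 + 1000) = 1015.7/967.2 = 1.050145
f = 1.050145^(1/-0.0353) = exp(ln(1.050145)/-0.0353) = exp(0.04893/-0.0353)
f = exp(-1.3861) = 0.2501

0.25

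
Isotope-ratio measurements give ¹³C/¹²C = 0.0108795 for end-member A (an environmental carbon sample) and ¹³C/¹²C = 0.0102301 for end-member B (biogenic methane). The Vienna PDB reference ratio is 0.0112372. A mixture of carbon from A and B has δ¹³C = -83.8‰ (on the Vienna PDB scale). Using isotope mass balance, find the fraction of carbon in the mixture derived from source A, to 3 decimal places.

δ_A = (0.0108795/0.0112372 − 1)×1000 = (0.968168 − 1)×1000 = -31.832‰
δ_B = (0.0102301/0.0112372 − 1)×1000 = (0.910378 − 1)×1000 = -89.622‰
f_A = (δ_mix − δ_B)/(δ_A − δ_B) = (-83.8 − (-89.622))/(-31.832 − (-89.622))
f_A = 5.822 / 57.790 = 0.1007

0.101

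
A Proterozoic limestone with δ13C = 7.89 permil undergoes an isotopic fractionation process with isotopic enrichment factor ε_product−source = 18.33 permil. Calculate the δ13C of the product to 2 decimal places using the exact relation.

To first order, δ_product ≈ δ_source + ε = 26.22 permil.
Exactly, δ_product = (δ_source + 1000)·(ε/1000 + 1) − 1000.
δ_product = (7.89 + 1000) × (18.33/1000 + 1) − 1000
δ_product = 26.365 permil

26.36 permil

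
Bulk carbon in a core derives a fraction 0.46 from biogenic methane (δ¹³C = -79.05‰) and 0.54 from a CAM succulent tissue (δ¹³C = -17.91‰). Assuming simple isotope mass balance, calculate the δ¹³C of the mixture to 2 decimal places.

-46.03‰

δ_mix = f_A·δ_A + f_B·δ_B
δ_mix = 0.46 × (-79.05) + 0.54 × (-17.91)
δ_mix = -36.363 + -9.671 = -46.034‰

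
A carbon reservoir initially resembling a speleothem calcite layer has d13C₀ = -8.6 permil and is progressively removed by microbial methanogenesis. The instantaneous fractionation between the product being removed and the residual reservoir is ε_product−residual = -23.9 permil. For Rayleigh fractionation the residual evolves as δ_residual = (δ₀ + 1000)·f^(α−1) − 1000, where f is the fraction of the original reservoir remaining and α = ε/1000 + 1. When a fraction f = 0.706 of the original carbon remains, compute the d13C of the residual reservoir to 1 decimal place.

-0.3 permil

Rayleigh residual: δ_res = (δ₀ + 1000)·f^(α−1) − 1000
α = ε/1000 + 1 = 0.97610, so α − 1 = -0.02390
f^(α−1) = 0.706^(-0.02390) = 1.008355
δ_res = (-8.6 + 1000) × 1.008355 − 1000 = 999.683 − 1000 = -0.32 permil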